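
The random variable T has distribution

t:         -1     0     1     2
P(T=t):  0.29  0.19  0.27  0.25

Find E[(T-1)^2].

1.6

E[(T-1)^2] = Σ (t-1)^2·P(T=t)
 = 4·0.29 + 1·0.19 + 0·0.27 + 1·0.25
 = 1.16 + 0.19 + 0 + 0.25
 = 1.6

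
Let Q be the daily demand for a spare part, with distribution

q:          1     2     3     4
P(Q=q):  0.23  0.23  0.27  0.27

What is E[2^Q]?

E[2^Q] = Σ 2^q·P(Q=q)
 = 2·0.23 + 4·0.23 + 8·0.27 + 16·0.27
 = 0.46 + 0.92 + 2.16 + 4.32
 = 7.86

7.86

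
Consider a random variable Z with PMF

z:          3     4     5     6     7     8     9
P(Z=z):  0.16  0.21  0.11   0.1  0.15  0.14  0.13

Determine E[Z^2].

E[Z^2] = Σ z^2·P(Z=z)
 = 9·0.16 + 16·0.21 + 25·0.11 + 36·0.1 + 49·0.15 + 64·0.14 + 81·0.13
 = 1.44 + 3.36 + 2.75 + 3.6 + 7.35 + 8.96 + 10.53
 = 37.99

37.99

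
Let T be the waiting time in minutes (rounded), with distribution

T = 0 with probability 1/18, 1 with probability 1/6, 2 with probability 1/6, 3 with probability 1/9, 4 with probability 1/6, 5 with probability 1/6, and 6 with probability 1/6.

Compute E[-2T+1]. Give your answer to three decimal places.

-5.667

E[-2T+1] = Σ (-2t+1)·P(T=t)
 = 1·1/18 + (-1)·1/6 + (-3)·1/6 + (-5)·1/9 + (-7)·1/6 + (-9)·1/6 + (-11)·1/6
 = 1/18 + (-1/6) + (-1/2) + (-5/9) + (-7/6) + (-3/2) + (-11/6)
 = -17/3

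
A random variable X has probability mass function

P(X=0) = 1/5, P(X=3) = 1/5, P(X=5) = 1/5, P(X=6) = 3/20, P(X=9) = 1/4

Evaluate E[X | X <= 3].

1.5

P(X <= 3) = 1/5 + 1/5 = 2/5.
E[X | X <= 3] = [0·1/5 + 3·1/5] / (2/5)
 = 3/5 / (2/5)
 = 3/2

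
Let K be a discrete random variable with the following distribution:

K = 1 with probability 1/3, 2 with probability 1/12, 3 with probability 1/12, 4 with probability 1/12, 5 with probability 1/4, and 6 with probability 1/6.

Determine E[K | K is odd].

2.75

P(K is odd) = 1/3 + 1/12 + 1/4 = 2/3.
E[K | K is odd] = [1·1/3 + 3·1/12 + 5·1/4] / (2/3)
 = 11/6 / (2/3)
 = 11/4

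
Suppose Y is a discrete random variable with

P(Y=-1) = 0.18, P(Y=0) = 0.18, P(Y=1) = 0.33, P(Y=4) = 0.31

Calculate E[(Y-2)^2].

E[(Y-2)^2] = Σ (y-2)^2·P(Y=y)
 = 9·0.18 + 4·0.18 + 1·0.33 + 4·0.31
 = 1.62 + 0.72 + 0.33 + 1.24
 = 3.91

3.91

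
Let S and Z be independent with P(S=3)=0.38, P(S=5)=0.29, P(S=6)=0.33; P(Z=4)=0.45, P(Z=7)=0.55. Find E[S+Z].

E[S+Z] = Σ_s Σ_z (s+z) · P(S=s)P(Z=z)
 = 7·0.171 + 10·0.209 + 9·0.1305 + 12·0.1595 + 10·0.1485 + 13·0.1815
 = 1.197 + 2.09 + 1.1745 + 1.914 + 1.485 + 2.3595
 = 10.22

10.22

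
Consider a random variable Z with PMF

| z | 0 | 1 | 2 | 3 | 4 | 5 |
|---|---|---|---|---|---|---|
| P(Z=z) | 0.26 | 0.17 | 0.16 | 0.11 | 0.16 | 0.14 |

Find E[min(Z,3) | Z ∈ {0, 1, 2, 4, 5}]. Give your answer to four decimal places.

P(Z ∈ {0, 1, 2, 4, 5}) = 0.26 + 0.17 + 0.16 + 0.16 + 0.14 = 0.89.
E[min(Z,3) | Z ∈ {0, 1, 2, 4, 5}] = [0·0.26 + 1·0.17 + 2·0.16 + 3·0.16 + 3·0.14] / 0.89
 = 1.39 / 0.89
 = 139/89

1.5618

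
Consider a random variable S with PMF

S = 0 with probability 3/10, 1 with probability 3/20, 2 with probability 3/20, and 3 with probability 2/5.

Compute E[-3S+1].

E[-3S+1] = Σ (-3s+1)·P(S=s)
 = 1·3/10 + (-2)·3/20 + (-5)·3/20 + (-8)·2/5
 = 3/10 + (-3/10) + (-3/4) + (-16/5)
 = -79/20

-3.95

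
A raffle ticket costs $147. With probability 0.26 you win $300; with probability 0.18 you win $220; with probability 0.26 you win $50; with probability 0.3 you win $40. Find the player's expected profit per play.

-4.4

E[payout] = 300·0.26 + 220·0.18 + 50·0.26 + 40·0.3
 = 78 + 39.6 + 13 + 12
 = 142.6
Net = 142.6 - 147 = -4.4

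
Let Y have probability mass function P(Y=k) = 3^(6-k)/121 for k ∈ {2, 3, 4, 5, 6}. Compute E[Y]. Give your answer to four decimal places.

2.4793

E[Y] = Σ y·P(Y=y)
 = 2·81/121 + 3·27/121 + 4·9/121 + 5·3/121 + 6·1/121
 = 162/121 + 81/121 + 36/121 + 15/121 + 6/121
 = 300/121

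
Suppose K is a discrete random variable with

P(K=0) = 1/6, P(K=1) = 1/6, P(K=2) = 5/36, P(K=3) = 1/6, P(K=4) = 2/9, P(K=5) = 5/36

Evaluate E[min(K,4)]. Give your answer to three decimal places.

2.389

E[min(K,4)] = Σ min(k,4)·P(K=k)
 = 0·1/6 + 1·1/6 + 2·5/36 + 3·1/6 + 4·2/9 + 4·5/36
 = 0 + 1/6 + 5/18 + 1/2 + 8/9 + 5/9
 = 43/18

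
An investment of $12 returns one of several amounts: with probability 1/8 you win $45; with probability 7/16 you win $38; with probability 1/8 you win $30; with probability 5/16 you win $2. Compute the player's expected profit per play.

14.625

E[payout] = 45·1/8 + 38·7/16 + 30·1/8 + 2·5/16
 = 45/8 + 133/8 + 15/4 + 5/8
 = 213/8
Net = 213/8 - 12 = 117/8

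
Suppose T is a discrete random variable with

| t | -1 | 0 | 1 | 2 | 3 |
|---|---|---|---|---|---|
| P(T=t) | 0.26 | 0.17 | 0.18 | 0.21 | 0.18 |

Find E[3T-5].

E[3T-5] = Σ (3t-5)·P(T=t)
 = (-8)·0.26 + (-5)·0.17 + (-2)·0.18 + 1·0.21 + 4·0.18
 = (-2.08) + (-0.85) + (-0.36) + 0.21 + 0.72
 = -2.36

-2.36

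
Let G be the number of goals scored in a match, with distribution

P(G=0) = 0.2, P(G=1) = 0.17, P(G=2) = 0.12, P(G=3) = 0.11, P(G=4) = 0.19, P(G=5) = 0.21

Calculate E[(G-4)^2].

E[(G-4)^2] = Σ (g-4)^2·P(G=g)
 = 16·0.2 + 9·0.17 + 4·0.12 + 1·0.11 + 0·0.19 + 1·0.21
 = 3.2 + 1.53 + 0.48 + 0.11 + 0 + 0.21
 = 5.53

5.53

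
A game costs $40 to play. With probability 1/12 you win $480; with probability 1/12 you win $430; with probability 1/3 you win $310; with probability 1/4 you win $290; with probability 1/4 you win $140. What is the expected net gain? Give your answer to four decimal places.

246.6667

E[payout] = 480·1/12 + 430·1/12 + 310·1/3 + 290·1/4 + 140·1/4
 = 40 + 215/6 + 310/3 + 145/2 + 35
 = 860/3
Net = 860/3 - 40 = 740/3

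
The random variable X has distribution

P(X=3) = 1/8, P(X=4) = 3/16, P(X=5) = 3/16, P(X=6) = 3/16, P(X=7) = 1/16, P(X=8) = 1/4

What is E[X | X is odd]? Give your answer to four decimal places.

P(X is odd) = 1/8 + 3/16 + 1/16 = 3/8.
E[X | X is odd] = [3·1/8 + 5·3/16 + 7·1/16] / (3/8)
 = 7/4 / (3/8)
 = 14/3

4.6667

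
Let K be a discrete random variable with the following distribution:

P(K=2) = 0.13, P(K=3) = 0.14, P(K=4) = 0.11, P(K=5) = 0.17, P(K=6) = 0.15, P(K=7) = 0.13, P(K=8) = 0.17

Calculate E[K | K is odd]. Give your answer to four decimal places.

4.9545

P(K is odd) = 0.14 + 0.17 + 0.13 = 0.44.
E[K | K is odd] = [3·0.14 + 5·0.17 + 7·0.13] / 0.44
 = 2.18 / 0.44
 = 109/22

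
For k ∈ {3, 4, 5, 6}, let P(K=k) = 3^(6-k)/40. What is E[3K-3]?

E[3K-3] = Σ (3k-3)·P(K=k)
 = 6·27/40 + 9·9/40 + 12·3/40 + 15·1/40
 = 81/20 + 81/40 + 9/10 + 3/8
 = 147/20

7.35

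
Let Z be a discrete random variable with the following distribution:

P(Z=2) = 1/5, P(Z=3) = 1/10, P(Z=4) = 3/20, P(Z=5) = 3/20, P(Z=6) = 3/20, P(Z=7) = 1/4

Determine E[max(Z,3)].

4.9

E[max(Z,3)] = Σ max(z,3)·P(Z=z)
 = 3·1/5 + 3·1/10 + 4·3/20 + 5·3/20 + 6·3/20 + 7·1/4
 = 3/5 + 3/10 + 3/5 + 3/4 + 9/10 + 7/4
 = 49/10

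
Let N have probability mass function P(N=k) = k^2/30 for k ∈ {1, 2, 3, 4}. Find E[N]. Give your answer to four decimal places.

E[N] = Σ n·P(N=n)
 = 1·1/30 + 2·2/15 + 3·3/10 + 4·8/15
 = 1/30 + 4/15 + 9/10 + 32/15
 = 10/3

3.3333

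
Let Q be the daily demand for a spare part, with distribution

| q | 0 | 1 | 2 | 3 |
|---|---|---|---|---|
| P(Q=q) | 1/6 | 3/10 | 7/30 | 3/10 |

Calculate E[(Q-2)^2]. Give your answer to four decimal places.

E[(Q-2)^2] = Σ (q-2)^2·P(Q=q)
 = 4·1/6 + 1·3/10 + 0·7/30 + 1·3/10
 = 2/3 + 3/10 + 0 + 3/10
 = 19/15

1.2667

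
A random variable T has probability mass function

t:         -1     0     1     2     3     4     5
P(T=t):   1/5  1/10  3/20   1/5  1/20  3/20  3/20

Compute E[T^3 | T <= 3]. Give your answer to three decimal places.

P(T <= 3) = 1/5 + 1/10 + 3/20 + 1/5 + 1/20 = 7/10.
E[T^3 | T <= 3] = [(-1)·1/5 + 0·1/10 + 1·3/20 + 8·1/5 + 27·1/20] / (7/10)
 = 29/10 / (7/10)
 = 29/7

4.143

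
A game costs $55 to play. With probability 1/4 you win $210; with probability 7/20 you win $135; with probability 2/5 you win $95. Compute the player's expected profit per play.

82.75

E[payout] = 210·1/4 + 135·7/20 + 95·2/5
 = 105/2 + 189/4 + 38
 = 551/4
Net = 551/4 - 55 = 331/4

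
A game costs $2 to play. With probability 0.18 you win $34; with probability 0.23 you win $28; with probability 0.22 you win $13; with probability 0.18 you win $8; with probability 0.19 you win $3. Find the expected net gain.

E[payout] = 34·0.18 + 28·0.23 + 13·0.22 + 8·0.18 + 3·0.19
 = 6.12 + 6.44 + 2.86 + 1.44 + 0.57
 = 17.43
Net = 17.43 - 2 = 15.43

15.43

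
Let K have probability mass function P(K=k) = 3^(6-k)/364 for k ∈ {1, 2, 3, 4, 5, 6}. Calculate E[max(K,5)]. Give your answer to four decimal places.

E[max(K,5)] = Σ max(k,5)·P(K=k)
 = 5·243/364 + 5·81/364 + 5·27/364 + 5·9/364 + 5·3/364 + 6·1/364
 = 1215/364 + 405/364 + 135/364 + 45/364 + 15/364 + 3/182
 = 1821/364

5.0027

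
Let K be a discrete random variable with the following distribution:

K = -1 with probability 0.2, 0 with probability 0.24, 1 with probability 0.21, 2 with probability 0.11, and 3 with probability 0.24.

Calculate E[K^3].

E[K^3] = Σ k^3·P(K=k)
 = (-1)·0.2 + 0·0.24 + 1·0.21 + 8·0.11 + 27·0.24
 = (-0.2) + 0 + 0.21 + 0.88 + 6.48
 = 7.37

7.37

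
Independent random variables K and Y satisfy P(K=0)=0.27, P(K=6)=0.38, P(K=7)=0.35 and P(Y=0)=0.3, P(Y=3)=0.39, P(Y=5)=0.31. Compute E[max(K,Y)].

E[max(K,Y)] = Σ_k Σ_y max(k,y) · P(K=k)P(Y=y)
 = 0·0.081 + 3·0.1053 + 5·0.0837 + 6·0.114 + 6·0.1482 + 6·0.1178 + 7·0.105 + 7·0.1365 + 7·0.1085
 = 0 + 0.3159 + 0.4185 + 0.684 + 0.8892 + 0.7068 + 0.735 + 0.9555 + 0.7595
 = 5.4644

5.4644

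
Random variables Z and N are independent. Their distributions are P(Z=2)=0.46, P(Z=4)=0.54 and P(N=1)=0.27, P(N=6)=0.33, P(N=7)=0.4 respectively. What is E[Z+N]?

8.13

E[Z+N] = Σ_z Σ_n (z+n) · P(Z=z)P(N=n)
 = 3·0.1242 + 8·0.1518 + 9·0.184 + 5·0.1458 + 10·0.1782 + 11·0.216
 = 0.3726 + 1.2144 + 1.656 + 0.729 + 1.782 + 2.376
 = 8.13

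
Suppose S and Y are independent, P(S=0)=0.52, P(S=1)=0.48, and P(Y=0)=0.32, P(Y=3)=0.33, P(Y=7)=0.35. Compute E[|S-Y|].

3.2672

E[|S-Y|] = Σ_s Σ_y |s-y| · P(S=s)P(Y=y)
 = 0·0.1664 + 3·0.1716 + 7·0.182 + 1·0.1536 + 2·0.1584 + 6·0.168
 = 0 + 0.5148 + 1.274 + 0.1536 + 0.3168 + 1.008
 = 3.2672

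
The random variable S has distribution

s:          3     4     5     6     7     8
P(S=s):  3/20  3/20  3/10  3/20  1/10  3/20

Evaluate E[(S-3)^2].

8.05

E[(S-3)^2] = Σ (s-3)^2·P(S=s)
 = 0·3/20 + 1·3/20 + 4·3/10 + 9·3/20 + 16·1/10 + 25·3/20
 = 0 + 3/20 + 6/5 + 27/20 + 8/5 + 15/4
 = 161/20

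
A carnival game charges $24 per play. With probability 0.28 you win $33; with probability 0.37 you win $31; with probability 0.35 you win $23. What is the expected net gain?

E[payout] = 33·0.28 + 31·0.37 + 23·0.35
 = 9.24 + 11.47 + 8.05
 = 28.76
Net = 28.76 - 24 = 4.76

4.76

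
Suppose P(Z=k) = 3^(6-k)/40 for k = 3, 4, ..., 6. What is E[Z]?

E[Z] = Σ z·P(Z=z)
 = 3·27/40 + 4·9/40 + 5·3/40 + 6·1/40
 = 81/40 + 9/10 + 3/8 + 3/20
 = 69/20

3.45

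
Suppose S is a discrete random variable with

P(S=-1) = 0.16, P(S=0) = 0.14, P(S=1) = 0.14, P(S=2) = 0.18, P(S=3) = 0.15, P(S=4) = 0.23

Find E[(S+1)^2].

10.47

E[(S+1)^2] = Σ (s+1)^2·P(S=s)
 = 0·0.16 + 1·0.14 + 4·0.14 + 9·0.18 + 16·0.15 + 25·0.23
 = 0 + 0.14 + 0.56 + 1.62 + 2.4 + 5.75
 = 10.47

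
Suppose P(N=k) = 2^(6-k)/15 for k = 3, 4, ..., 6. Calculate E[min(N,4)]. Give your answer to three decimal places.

E[min(N,4)] = Σ min(n,4)·P(N=n)
 = 3·8/15 + 4·4/15 + 4·2/15 + 4·1/15
 = 8/5 + 16/15 + 8/15 + 4/15
 = 52/15

3.467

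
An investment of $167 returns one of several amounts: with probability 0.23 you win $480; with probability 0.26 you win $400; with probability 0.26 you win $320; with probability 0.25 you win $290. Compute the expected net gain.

E[payout] = 480·0.23 + 400·0.26 + 320·0.26 + 290·0.25
 = 110.4 + 104 + 83.2 + 72.5
 = 370.1
Net = 370.1 - 167 = 203.1

203.1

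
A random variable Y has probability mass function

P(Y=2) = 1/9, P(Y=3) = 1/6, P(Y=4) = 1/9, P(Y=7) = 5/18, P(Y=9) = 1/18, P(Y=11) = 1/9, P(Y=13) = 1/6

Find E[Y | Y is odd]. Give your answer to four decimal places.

P(Y is odd) = 1/6 + 5/18 + 1/18 + 1/9 + 1/6 = 7/9.
E[Y | Y is odd] = [3·1/6 + 7·5/18 + 9·1/18 + 11·1/9 + 13·1/6] / (7/9)
 = 19/3 / (7/9)
 = 57/7

8.1429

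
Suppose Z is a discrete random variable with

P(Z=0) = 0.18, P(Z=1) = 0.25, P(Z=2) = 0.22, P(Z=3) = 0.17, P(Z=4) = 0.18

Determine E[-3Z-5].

-10.76

E[-3Z-5] = Σ (-3z-5)·P(Z=z)
 = (-5)·0.18 + (-8)·0.25 + (-11)·0.22 + (-14)·0.17 + (-17)·0.18
 = (-0.9) + (-2) + (-2.42) + (-2.38) + (-3.06)
 = -10.76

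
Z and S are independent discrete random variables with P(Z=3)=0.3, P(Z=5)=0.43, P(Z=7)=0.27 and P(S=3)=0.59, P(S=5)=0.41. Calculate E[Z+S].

8.76

E[Z+S] = Σ_z Σ_s (z+s) · P(Z=z)P(S=s)
 = 6·0.177 + 8·0.123 + 8·0.2537 + 10·0.1763 + 10·0.1593 + 12·0.1107
 = 1.062 + 0.984 + 2.0296 + 1.763 + 1.593 + 1.3284
 = 8.76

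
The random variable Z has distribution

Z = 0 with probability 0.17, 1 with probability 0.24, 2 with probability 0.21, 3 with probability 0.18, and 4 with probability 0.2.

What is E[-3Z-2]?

-8

E[-3Z-2] = Σ (-3z-2)·P(Z=z)
 = (-2)·0.17 + (-5)·0.24 + (-8)·0.21 + (-11)·0.18 + (-14)·0.2
 = (-0.34) + (-1.2) + (-1.68) + (-1.98) + (-2.8)
 = -8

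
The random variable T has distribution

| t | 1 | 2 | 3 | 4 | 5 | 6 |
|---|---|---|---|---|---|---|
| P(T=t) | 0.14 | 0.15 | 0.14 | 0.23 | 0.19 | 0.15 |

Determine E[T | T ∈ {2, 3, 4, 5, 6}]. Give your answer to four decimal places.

4.0581

P(T ∈ {2, 3, 4, 5, 6}) = 0.15 + 0.14 + 0.23 + 0.19 + 0.15 = 0.86.
E[T | T ∈ {2, 3, 4, 5, 6}] = [2·0.15 + 3·0.14 + 4·0.23 + 5·0.19 + 6·0.15] / 0.86
 = 3.49 / 0.86
 = 349/86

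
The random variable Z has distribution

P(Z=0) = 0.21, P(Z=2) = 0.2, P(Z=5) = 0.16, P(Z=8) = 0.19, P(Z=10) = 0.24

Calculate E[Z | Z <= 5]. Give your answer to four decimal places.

P(Z <= 5) = 0.21 + 0.2 + 0.16 = 0.57.
E[Z | Z <= 5] = [0·0.21 + 2·0.2 + 5·0.16] / 0.57
 = 1.2 / 0.57
 = 40/19

2.1053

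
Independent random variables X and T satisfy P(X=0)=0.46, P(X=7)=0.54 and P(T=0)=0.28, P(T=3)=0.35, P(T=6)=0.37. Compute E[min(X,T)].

1.7658

E[min(X,T)] = Σ_x Σ_t min(x,t) · P(X=x)P(T=t)
 = 0·0.1288 + 0·0.161 + 0·0.1702 + 0·0.1512 + 3·0.189 + 6·0.1998
 = 0 + 0 + 0 + 0 + 0.567 + 1.1988
 = 1.7658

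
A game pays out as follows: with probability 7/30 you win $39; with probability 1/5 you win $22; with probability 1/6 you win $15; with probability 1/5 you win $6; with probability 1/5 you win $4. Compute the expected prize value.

E[payout] = 39·7/30 + 22·1/5 + 15·1/6 + 6·1/5 + 4·1/5
 = 91/10 + 22/5 + 5/2 + 6/5 + 4/5
 = 18

18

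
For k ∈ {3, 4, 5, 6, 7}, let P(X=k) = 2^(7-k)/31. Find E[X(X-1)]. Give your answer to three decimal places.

12.065

E[X(X-1)] = Σ x(x-1)·P(X=x)
 = 6·16/31 + 12·8/31 + 20·4/31 + 30·2/31 + 42·1/31
 = 96/31 + 96/31 + 80/31 + 60/31 + 42/31
 = 374/31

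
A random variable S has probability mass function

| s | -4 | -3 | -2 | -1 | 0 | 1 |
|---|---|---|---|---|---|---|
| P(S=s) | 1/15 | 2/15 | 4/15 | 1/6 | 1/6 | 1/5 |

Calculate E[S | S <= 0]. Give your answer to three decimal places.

P(S <= 0) = 1/15 + 2/15 + 4/15 + 1/6 + 1/6 = 4/5.
E[S | S <= 0] = [(-4)·1/15 + (-3)·2/15 + (-2)·4/15 + (-1)·1/6 + 0·1/6] / (4/5)
 = -41/30 / (4/5)
 = -41/24

-1.708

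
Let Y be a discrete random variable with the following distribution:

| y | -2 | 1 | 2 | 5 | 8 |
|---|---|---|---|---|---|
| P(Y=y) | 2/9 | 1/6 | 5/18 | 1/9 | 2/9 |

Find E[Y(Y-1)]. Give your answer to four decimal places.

E[Y(Y-1)] = Σ y(y-1)·P(Y=y)
 = 6·2/9 + 0·1/6 + 2·5/18 + 20·1/9 + 56·2/9
 = 4/3 + 0 + 5/9 + 20/9 + 112/9
 = 149/9

16.5556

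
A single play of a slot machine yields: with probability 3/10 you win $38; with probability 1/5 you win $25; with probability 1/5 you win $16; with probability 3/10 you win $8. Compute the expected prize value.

22

E[payout] = 38·3/10 + 25·1/5 + 16·1/5 + 8·3/10
 = 57/5 + 5 + 16/5 + 12/5
 = 22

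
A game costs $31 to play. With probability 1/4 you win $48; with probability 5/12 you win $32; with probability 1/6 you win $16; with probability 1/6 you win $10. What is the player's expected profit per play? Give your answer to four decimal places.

-1.3333

E[payout] = 48·1/4 + 32·5/12 + 16·1/6 + 10·1/6
 = 12 + 40/3 + 8/3 + 5/3
 = 89/3
Net = 89/3 - 31 = -4/3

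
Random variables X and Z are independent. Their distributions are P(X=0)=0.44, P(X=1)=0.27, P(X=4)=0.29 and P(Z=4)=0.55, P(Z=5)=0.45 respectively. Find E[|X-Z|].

3.02

E[|X-Z|] = Σ_x Σ_z |x-z| · P(X=x)P(Z=z)
 = 4·0.242 + 5·0.198 + 3·0.1485 + 4·0.1215 + 0·0.1595 + 1·0.1305
 = 0.968 + 0.99 + 0.4455 + 0.486 + 0 + 0.1305
 = 3.02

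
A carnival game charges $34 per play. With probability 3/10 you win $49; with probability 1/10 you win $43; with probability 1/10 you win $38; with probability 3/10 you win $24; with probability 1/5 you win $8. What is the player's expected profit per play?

-2.4

E[payout] = 49·3/10 + 43·1/10 + 38·1/10 + 24·3/10 + 8·1/5
 = 147/10 + 43/10 + 19/5 + 36/5 + 8/5
 = 158/5
Net = 158/5 - 34 = -12/5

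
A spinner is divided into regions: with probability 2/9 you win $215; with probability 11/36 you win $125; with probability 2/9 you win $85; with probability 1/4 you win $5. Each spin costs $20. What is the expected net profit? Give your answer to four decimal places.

86.1111

E[payout] = 215·2/9 + 125·11/36 + 85·2/9 + 5·1/4
 = 430/9 + 1375/36 + 170/9 + 5/4
 = 955/9
Net = 955/9 - 20 = 775/9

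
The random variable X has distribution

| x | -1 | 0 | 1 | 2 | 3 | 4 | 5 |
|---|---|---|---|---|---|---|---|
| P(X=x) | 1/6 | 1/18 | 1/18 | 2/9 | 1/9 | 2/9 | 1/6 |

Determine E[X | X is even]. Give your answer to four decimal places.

2.6667

P(X is even) = 1/18 + 2/9 + 2/9 = 1/2.
E[X | X is even] = [0·1/18 + 2·2/9 + 4·2/9] / (1/2)
 = 4/3 / (1/2)
 = 8/3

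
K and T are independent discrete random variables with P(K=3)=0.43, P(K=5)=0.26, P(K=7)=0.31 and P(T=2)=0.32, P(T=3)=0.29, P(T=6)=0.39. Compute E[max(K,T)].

5.3645

E[max(K,T)] = Σ_k Σ_t max(k,t) · P(K=k)P(T=t)
 = 3·0.1376 + 3·0.1247 + 6·0.1677 + 5·0.0832 + 5·0.0754 + 6·0.1014 + 7·0.0992 + 7·0.0899 + 7·0.1209
 = 0.4128 + 0.3741 + 1.0062 + 0.416 + 0.377 + 0.6084 + 0.6944 + 0.6293 + 0.8463
 = 5.3645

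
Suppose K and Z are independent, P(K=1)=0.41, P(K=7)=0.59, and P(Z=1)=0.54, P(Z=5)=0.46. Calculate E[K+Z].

7.38

E[K+Z] = Σ_k Σ_z (k+z) · P(K=k)P(Z=z)
 = 2·0.2214 + 6·0.1886 + 8·0.3186 + 12·0.2714
 = 0.4428 + 1.1316 + 2.5488 + 3.2568
 = 7.38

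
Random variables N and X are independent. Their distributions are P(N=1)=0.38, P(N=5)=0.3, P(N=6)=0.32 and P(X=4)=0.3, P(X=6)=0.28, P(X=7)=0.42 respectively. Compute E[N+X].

9.62

E[N+X] = Σ_n Σ_x (n+x) · P(N=n)P(X=x)
 = 5·0.114 + 7·0.1064 + 8·0.1596 + 9·0.09 + 11·0.084 + 12·0.126 + 10·0.096 + 12·0.0896 + 13·0.1344
 = 0.57 + 0.7448 + 1.2768 + 0.81 + 0.924 + 1.512 + 0.96 + 1.0752 + 1.7472
 = 9.62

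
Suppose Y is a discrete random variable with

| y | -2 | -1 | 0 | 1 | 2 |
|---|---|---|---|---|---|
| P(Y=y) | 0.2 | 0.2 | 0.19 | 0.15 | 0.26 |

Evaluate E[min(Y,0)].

E[min(Y,0)] = Σ min(y,0)·P(Y=y)
 = (-2)·0.2 + (-1)·0.2 + 0·0.19 + 0·0.15 + 0·0.26
 = (-0.4) + (-0.2) + 0 + 0 + 0
 = -0.6

-0.6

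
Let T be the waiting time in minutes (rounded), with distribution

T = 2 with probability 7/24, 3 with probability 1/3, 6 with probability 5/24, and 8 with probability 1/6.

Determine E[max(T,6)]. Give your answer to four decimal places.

6.3333

E[max(T,6)] = Σ max(t,6)·P(T=t)
 = 6·7/24 + 6·1/3 + 6·5/24 + 8·1/6
 = 7/4 + 2 + 5/4 + 4/3
 = 19/3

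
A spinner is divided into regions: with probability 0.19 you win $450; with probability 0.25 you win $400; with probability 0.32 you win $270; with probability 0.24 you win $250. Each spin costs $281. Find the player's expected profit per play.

50.9

E[payout] = 450·0.19 + 400·0.25 + 270·0.32 + 250·0.24
 = 85.5 + 100 + 86.4 + 60
 = 331.9
Net = 331.9 - 281 = 50.9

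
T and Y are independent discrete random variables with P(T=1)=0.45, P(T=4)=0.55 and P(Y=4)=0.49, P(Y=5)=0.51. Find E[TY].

11.9515

E[TY] = Σ_t Σ_y ty · P(T=t)P(Y=y)
 = 4·0.2205 + 5·0.2295 + 16·0.2695 + 20·0.2805
 = 0.882 + 1.1475 + 4.312 + 5.61
 = 11.9515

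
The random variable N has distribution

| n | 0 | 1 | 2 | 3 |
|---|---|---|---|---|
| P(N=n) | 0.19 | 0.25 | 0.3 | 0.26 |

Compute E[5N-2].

6.15

E[5N-2] = Σ (5n-2)·P(N=n)
 = (-2)·0.19 + 3·0.25 + 8·0.3 + 13·0.26
 = (-0.38) + 0.75 + 2.4 + 3.38
 = 6.15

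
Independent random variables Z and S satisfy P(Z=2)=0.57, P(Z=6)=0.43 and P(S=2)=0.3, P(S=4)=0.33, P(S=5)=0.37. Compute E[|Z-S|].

1.9678

E[|Z-S|] = Σ_z Σ_s |z-s| · P(Z=z)P(S=s)
 = 0·0.171 + 2·0.1881 + 3·0.2109 + 4·0.129 + 2·0.1419 + 1·0.1591
 = 0 + 0.3762 + 0.6327 + 0.516 + 0.2838 + 0.1591
 = 1.9678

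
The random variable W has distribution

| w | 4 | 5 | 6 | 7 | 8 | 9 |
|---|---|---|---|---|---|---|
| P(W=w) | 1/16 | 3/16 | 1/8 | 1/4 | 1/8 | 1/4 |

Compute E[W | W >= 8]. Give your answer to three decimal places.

P(W >= 8) = 1/8 + 1/4 = 3/8.
E[W | W >= 8] = [8·1/8 + 9·1/4] / (3/8)
 = 13/4 / (3/8)
 = 26/3

8.667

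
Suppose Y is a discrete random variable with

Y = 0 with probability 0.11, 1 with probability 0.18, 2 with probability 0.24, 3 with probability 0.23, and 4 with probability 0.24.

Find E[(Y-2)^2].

1.81

E[(Y-2)^2] = Σ (y-2)^2·P(Y=y)
 = 4·0.11 + 1·0.18 + 0·0.24 + 1·0.23 + 4·0.24
 = 0.44 + 0.18 + 0 + 0.23 + 0.96
 = 1.81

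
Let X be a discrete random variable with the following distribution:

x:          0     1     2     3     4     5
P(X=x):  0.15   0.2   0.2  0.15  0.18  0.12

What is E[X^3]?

E[X^3] = Σ x^3·P(X=x)
 = 0·0.15 + 1·0.2 + 8·0.2 + 27·0.15 + 64·0.18 + 125·0.12
 = 0 + 0.2 + 1.6 + 4.05 + 11.52 + 15
 = 32.37

32.37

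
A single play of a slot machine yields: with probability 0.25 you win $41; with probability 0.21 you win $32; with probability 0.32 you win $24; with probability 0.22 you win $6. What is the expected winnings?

25.97

E[payout] = 41·0.25 + 32·0.21 + 24·0.32 + 6·0.22
 = 10.25 + 6.72 + 7.68 + 1.32
 = 25.97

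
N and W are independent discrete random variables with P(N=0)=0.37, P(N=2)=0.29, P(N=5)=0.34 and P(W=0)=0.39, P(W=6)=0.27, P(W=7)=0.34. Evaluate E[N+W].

E[N+W] = Σ_n Σ_w (n+w) · P(N=n)P(W=w)
 = 0·0.1443 + 6·0.0999 + 7·0.1258 + 2·0.1131 + 8·0.0783 + 9·0.0986 + 5·0.1326 + 11·0.0918 + 12·0.1156
 = 0 + 0.5994 + 0.8806 + 0.2262 + 0.6264 + 0.8874 + 0.663 + 1.0098 + 1.3872
 = 6.28

6.28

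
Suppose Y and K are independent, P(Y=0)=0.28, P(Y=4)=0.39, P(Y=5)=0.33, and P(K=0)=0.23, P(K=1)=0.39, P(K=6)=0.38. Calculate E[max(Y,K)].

4.3794

E[max(Y,K)] = Σ_y Σ_k max(y,k) · P(Y=y)P(K=k)
 = 0·0.0644 + 1·0.1092 + 6·0.1064 + 4·0.0897 + 4·0.1521 + 6·0.1482 + 5·0.0759 + 5·0.1287 + 6·0.1254
 = 0 + 0.1092 + 0.6384 + 0.3588 + 0.6084 + 0.8892 + 0.3795 + 0.6435 + 0.7524
 = 4.3794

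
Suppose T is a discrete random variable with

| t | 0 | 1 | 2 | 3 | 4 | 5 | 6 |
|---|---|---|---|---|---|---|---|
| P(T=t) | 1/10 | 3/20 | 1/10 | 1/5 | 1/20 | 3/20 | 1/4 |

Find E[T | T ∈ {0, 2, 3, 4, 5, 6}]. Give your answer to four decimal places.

3.8235

P(T ∈ {0, 2, 3, 4, 5, 6}) = 1/10 + 1/10 + 1/5 + 1/20 + 3/20 + 1/4 = 17/20.
E[T | T ∈ {0, 2, 3, 4, 5, 6}] = [0·1/10 + 2·1/10 + 3·1/5 + 4·1/20 + 5·3/20 + 6·1/4] / (17/20)
 = 13/4 / (17/20)
 = 65/17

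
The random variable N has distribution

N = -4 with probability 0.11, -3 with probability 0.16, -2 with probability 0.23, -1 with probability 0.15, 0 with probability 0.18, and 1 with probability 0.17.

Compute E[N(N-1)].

E[N(N-1)] = Σ n(n-1)·P(N=n)
 = 20·0.11 + 12·0.16 + 6·0.23 + 2·0.15 + 0·0.18 + 0·0.17
 = 2.2 + 1.92 + 1.38 + 0.3 + 0 + 0
 = 5.8

5.8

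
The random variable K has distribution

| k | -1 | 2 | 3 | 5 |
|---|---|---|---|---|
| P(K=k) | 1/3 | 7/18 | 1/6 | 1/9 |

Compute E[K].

1.5

E[K] = Σ k·P(K=k)
 = (-1)·1/3 + 2·7/18 + 3·1/6 + 5·1/9
 = (-1/3) + 7/9 + 1/2 + 5/9
 = 3/2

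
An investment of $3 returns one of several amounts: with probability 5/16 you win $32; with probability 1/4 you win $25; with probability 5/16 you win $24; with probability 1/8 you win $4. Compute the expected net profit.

E[payout] = 32·5/16 + 25·1/4 + 24·5/16 + 4·1/8
 = 10 + 25/4 + 15/2 + 1/2
 = 97/4
Net = 97/4 - 3 = 85/4

21.25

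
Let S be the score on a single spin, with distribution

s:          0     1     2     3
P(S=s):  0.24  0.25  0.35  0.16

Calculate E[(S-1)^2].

E[(S-1)^2] = Σ (s-1)^2·P(S=s)
 = 1·0.24 + 0·0.25 + 1·0.35 + 4·0.16
 = 0.24 + 0 + 0.35 + 0.64
 = 1.23

1.23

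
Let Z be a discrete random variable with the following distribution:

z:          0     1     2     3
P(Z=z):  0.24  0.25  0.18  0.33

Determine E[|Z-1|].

1.08

E[|Z-1|] = Σ |z-1|·P(Z=z)
 = 1·0.24 + 0·0.25 + 1·0.18 + 2·0.33
 = 0.24 + 0 + 0.18 + 0.66
 = 1.08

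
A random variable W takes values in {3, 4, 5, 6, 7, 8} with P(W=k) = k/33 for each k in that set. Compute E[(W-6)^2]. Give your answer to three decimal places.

2.636

E[(W-6)^2] = Σ (w-6)^2·P(W=w)
 = 9·1/11 + 4·4/33 + 1·5/33 + 0·2/11 + 1·7/33 + 4·8/33
 = 9/11 + 16/33 + 5/33 + 0 + 7/33 + 32/33
 = 29/11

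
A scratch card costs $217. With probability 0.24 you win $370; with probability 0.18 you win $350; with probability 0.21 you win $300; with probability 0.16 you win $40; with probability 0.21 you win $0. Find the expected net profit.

4.2

E[payout] = 370·0.24 + 350·0.18 + 300·0.21 + 40·0.16 + 0·0.21
 = 88.8 + 63 + 63 + 6.4 + 0
 = 221.2
Net = 221.2 - 217 = 4.2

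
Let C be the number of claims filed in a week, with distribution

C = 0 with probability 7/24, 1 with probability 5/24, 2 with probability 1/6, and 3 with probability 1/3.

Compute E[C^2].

3.875

E[C^2] = Σ c^2·P(C=c)
 = 0·7/24 + 1·5/24 + 4·1/6 + 9·1/3
 = 0 + 5/24 + 2/3 + 3
 = 31/8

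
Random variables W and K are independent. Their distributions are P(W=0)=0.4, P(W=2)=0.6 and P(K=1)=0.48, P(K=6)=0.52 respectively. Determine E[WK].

4.32

E[WK] = Σ_w Σ_k wk · P(W=w)P(K=k)
 = 0·0.192 + 0·0.208 + 2·0.288 + 12·0.312
 = 0 + 0 + 0.576 + 3.744
 = 4.32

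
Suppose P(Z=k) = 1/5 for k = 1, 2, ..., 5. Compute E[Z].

3

E[Z] = Σ z·P(Z=z)
 = 1·1/5 + 2·1/5 + 3·1/5 + 4·1/5 + 5·1/5
 = 1/5 + 2/5 + 3/5 + 4/5 + 1
 = 3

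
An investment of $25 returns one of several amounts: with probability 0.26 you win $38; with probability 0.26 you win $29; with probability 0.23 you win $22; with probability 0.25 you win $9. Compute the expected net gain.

E[payout] = 38·0.26 + 29·0.26 + 22·0.23 + 9·0.25
 = 9.88 + 7.54 + 5.06 + 2.25
 = 24.73
Net = 24.73 - 25 = -0.27

-0.27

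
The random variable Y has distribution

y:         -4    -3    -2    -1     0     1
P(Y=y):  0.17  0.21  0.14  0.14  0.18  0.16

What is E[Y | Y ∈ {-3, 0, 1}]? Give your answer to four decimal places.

-0.8545

P(Y ∈ {-3, 0, 1}) = 0.21 + 0.18 + 0.16 = 0.55.
E[Y | Y ∈ {-3, 0, 1}] = [(-3)·0.21 + 0·0.18 + 1·0.16] / 0.55
 = -0.47 / 0.55
 = -47/55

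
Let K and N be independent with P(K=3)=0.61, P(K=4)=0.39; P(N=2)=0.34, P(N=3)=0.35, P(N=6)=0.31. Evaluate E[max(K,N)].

4.1991

E[max(K,N)] = Σ_k Σ_n max(k,n) · P(K=k)P(N=n)
 = 3·0.2074 + 3·0.2135 + 6·0.1891 + 4·0.1326 + 4·0.1365 + 6·0.1209
 = 0.6222 + 0.6405 + 1.1346 + 0.5304 + 0.546 + 0.7254
 = 4.1991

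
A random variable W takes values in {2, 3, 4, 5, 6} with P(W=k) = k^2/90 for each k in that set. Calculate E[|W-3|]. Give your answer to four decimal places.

1.9778

E[|W-3|] = Σ |w-3|·P(W=w)
 = 1·2/45 + 0·1/10 + 1·8/45 + 2·5/18 + 3·2/5
 = 2/45 + 0 + 8/45 + 5/9 + 6/5
 = 89/45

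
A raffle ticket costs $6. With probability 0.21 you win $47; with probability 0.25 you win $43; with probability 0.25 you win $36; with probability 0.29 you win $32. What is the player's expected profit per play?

32.9

E[payout] = 47·0.21 + 43·0.25 + 36·0.25 + 32·0.29
 = 9.87 + 10.75 + 9 + 9.28
 = 38.9
Net = 38.9 - 6 = 32.9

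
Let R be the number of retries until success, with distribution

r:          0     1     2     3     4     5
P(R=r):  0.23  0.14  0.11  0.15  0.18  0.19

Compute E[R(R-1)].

E[R(R-1)] = Σ r(r-1)·P(R=r)
 = 0·0.23 + 0·0.14 + 2·0.11 + 6·0.15 + 12·0.18 + 20·0.19
 = 0 + 0 + 0.22 + 0.9 + 2.16 + 3.8
 = 7.08

7.08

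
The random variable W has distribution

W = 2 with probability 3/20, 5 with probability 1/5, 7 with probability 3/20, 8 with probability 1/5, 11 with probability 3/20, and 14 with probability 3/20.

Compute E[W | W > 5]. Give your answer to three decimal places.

9.846

P(W > 5) = 3/20 + 1/5 + 3/20 + 3/20 = 13/20.
E[W | W > 5] = [7·3/20 + 8·1/5 + 11·3/20 + 14·3/20] / (13/20)
 = 32/5 / (13/20)
 = 128/13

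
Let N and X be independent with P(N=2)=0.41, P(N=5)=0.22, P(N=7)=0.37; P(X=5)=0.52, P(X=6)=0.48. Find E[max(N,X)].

6.0424

E[max(N,X)] = Σ_n Σ_x max(n,x) · P(N=n)P(X=x)
 = 5·0.2132 + 6·0.1968 + 5·0.1144 + 6·0.1056 + 7·0.1924 + 7·0.1776
 = 1.066 + 1.1808 + 0.572 + 0.6336 + 1.3468 + 1.2432
 = 6.0424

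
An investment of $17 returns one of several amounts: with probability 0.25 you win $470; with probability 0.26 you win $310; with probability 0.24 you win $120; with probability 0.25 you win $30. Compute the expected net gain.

217.4

E[payout] = 470·0.25 + 310·0.26 + 120·0.24 + 30·0.25
 = 117.5 + 80.6 + 28.8 + 7.5
 = 234.4
Net = 234.4 - 17 = 217.4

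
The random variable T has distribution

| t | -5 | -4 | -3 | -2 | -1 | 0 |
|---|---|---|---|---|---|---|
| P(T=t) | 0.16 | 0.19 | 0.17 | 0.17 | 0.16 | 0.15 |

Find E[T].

-2.57

E[T] = Σ t·P(T=t)
 = (-5)·0.16 + (-4)·0.19 + (-3)·0.17 + (-2)·0.17 + (-1)·0.16 + 0·0.15
 = (-0.8) + (-0.76) + (-0.51) + (-0.34) + (-0.16) + 0
 = -2.57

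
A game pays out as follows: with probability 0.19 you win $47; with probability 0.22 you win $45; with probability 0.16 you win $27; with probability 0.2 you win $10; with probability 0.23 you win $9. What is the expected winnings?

27.22

E[payout] = 47·0.19 + 45·0.22 + 27·0.16 + 10·0.2 + 9·0.23
 = 8.93 + 9.9 + 4.32 + 2 + 2.07
 = 27.22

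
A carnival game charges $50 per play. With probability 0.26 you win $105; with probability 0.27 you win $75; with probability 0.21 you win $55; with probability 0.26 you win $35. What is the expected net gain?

E[payout] = 105·0.26 + 75·0.27 + 55·0.21 + 35·0.26
 = 27.3 + 20.25 + 11.55 + 9.1
 = 68.2
Net = 68.2 - 50 = 18.2

18.2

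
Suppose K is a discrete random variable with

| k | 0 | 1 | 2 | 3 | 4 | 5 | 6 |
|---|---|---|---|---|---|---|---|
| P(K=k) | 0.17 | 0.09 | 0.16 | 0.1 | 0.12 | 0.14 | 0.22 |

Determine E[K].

E[K] = Σ k·P(K=k)
 = 0·0.17 + 1·0.09 + 2·0.16 + 3·0.1 + 4·0.12 + 5·0.14 + 6·0.22
 = 0 + 0.09 + 0.32 + 0.3 + 0.48 + 0.7 + 1.32
 = 3.21

3.21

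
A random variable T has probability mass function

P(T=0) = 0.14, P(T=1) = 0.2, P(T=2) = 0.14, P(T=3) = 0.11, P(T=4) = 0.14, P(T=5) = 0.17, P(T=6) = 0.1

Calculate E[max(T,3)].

3.78

E[max(T,3)] = Σ max(t,3)·P(T=t)
 = 3·0.14 + 3·0.2 + 3·0.14 + 3·0.11 + 4·0.14 + 5·0.17 + 6·0.1
 = 0.42 + 0.6 + 0.42 + 0.33 + 0.56 + 0.85 + 0.6
 = 3.78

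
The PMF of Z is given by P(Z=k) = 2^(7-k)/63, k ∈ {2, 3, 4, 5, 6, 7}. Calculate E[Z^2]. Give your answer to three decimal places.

9.857

E[Z^2] = Σ z^2·P(Z=z)
 = 4·32/63 + 9·16/63 + 16·8/63 + 25·4/63 + 36·2/63 + 49·1/63
 = 128/63 + 16/7 + 128/63 + 100/63 + 8/7 + 7/9
 = 69/7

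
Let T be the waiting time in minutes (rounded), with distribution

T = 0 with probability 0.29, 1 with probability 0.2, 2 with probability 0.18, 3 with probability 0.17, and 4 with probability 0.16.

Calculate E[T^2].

E[T^2] = Σ t^2·P(T=t)
 = 0·0.29 + 1·0.2 + 4·0.18 + 9·0.17 + 16·0.16
 = 0 + 0.2 + 0.72 + 1.53 + 2.56
 = 5.01

5.01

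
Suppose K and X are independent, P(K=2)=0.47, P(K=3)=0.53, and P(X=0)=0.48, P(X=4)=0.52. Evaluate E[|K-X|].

E[|K-X|] = Σ_k Σ_x |k-x| · P(K=k)P(X=x)
 = 2·0.2256 + 2·0.2444 + 3·0.2544 + 1·0.2756
 = 0.4512 + 0.4888 + 0.7632 + 0.2756
 = 1.9788

1.9788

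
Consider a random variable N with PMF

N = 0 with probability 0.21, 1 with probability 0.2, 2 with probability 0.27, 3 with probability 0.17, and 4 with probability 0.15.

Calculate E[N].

1.85

E[N] = Σ n·P(N=n)
 = 0·0.21 + 1·0.2 + 2·0.27 + 3·0.17 + 4·0.15
 = 0 + 0.2 + 0.54 + 0.51 + 0.6
 = 1.85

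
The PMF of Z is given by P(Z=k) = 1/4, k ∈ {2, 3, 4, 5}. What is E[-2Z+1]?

E[-2Z+1] = Σ (-2z+1)·P(Z=z)
 = (-3)·1/4 + (-5)·1/4 + (-7)·1/4 + (-9)·1/4
 = (-3/4) + (-5/4) + (-7/4) + (-9/4)
 = -6

-6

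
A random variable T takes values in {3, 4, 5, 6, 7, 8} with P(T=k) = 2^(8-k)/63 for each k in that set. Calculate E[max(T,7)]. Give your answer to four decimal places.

E[max(T,7)] = Σ max(t,7)·P(T=t)
 = 7·32/63 + 7·16/63 + 7·8/63 + 7·4/63 + 7·2/63 + 8·1/63
 = 32/9 + 16/9 + 8/9 + 4/9 + 2/9 + 8/63
 = 442/63

7.0159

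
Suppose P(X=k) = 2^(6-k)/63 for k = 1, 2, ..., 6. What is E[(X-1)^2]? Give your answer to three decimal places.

E[(X-1)^2] = Σ (x-1)^2·P(X=x)
 = 0·32/63 + 1·16/63 + 4·8/63 + 9·4/63 + 16·2/63 + 25·1/63
 = 0 + 16/63 + 32/63 + 4/7 + 32/63 + 25/63
 = 47/21

2.238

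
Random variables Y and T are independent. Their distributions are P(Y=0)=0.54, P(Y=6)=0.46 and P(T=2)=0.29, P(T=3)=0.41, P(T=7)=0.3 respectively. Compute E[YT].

10.7916

E[YT] = Σ_y Σ_t yt · P(Y=y)P(T=t)
 = 0·0.1566 + 0·0.2214 + 0·0.162 + 12·0.1334 + 18·0.1886 + 42·0.138
 = 0 + 0 + 0 + 1.6008 + 3.3948 + 5.796
 = 10.7916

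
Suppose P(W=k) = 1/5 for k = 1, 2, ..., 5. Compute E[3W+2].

E[3W+2] = Σ (3w+2)·P(W=w)
 = 5·1/5 + 8·1/5 + 11·1/5 + 14·1/5 + 17·1/5
 = 1 + 8/5 + 11/5 + 14/5 + 17/5
 = 11

11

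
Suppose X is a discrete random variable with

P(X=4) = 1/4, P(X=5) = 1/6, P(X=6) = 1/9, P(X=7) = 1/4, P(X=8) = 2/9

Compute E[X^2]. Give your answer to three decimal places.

38.639

E[X^2] = Σ x^2·P(X=x)
 = 16·1/4 + 25·1/6 + 36·1/9 + 49·1/4 + 64·2/9
 = 4 + 25/6 + 4 + 49/4 + 128/9
 = 1391/36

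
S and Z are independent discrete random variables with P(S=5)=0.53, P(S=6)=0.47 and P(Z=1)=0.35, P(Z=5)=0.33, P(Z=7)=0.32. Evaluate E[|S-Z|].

2.2092

E[|S-Z|] = Σ_s Σ_z |s-z| · P(S=s)P(Z=z)
 = 4·0.1855 + 0·0.1749 + 2·0.1696 + 5·0.1645 + 1·0.1551 + 1·0.1504
 = 0.742 + 0 + 0.3392 + 0.8225 + 0.1551 + 0.1504
 = 2.2092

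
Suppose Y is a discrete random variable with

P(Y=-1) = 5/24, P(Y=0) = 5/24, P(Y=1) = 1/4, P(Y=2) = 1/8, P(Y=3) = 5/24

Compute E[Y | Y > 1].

2.625

P(Y > 1) = 1/8 + 5/24 = 1/3.
E[Y | Y > 1] = [2·1/8 + 3·5/24] / (1/3)
 = 7/8 / (1/3)
 = 21/8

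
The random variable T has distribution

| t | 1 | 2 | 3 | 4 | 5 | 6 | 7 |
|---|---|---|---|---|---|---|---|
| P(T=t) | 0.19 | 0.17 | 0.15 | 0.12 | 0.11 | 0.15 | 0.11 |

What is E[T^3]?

E[T^3] = Σ t^3·P(T=t)
 = 1·0.19 + 8·0.17 + 27·0.15 + 64·0.12 + 125·0.11 + 216·0.15 + 343·0.11
 = 0.19 + 1.36 + 4.05 + 7.68 + 13.75 + 32.4 + 37.73
 = 97.16

97.16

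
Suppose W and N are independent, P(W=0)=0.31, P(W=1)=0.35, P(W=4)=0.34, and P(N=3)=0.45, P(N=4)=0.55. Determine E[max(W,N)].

E[max(W,N)] = Σ_w Σ_n max(w,n) · P(W=w)P(N=n)
 = 3·0.1395 + 4·0.1705 + 3·0.1575 + 4·0.1925 + 4·0.153 + 4·0.187
 = 0.4185 + 0.682 + 0.4725 + 0.77 + 0.612 + 0.748
 = 3.703

3.703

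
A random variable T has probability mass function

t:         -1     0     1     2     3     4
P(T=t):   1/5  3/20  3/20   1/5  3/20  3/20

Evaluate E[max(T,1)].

1.95

E[max(T,1)] = Σ max(t,1)·P(T=t)
 = 1·1/5 + 1·3/20 + 1·3/20 + 2·1/5 + 3·3/20 + 4·3/20
 = 1/5 + 3/20 + 3/20 + 2/5 + 9/20 + 3/5
 = 39/20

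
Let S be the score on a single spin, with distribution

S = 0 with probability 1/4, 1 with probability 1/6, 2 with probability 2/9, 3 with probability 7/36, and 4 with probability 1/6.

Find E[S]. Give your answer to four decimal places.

E[S] = Σ s·P(S=s)
 = 0·1/4 + 1·1/6 + 2·2/9 + 3·7/36 + 4·1/6
 = 0 + 1/6 + 4/9 + 7/12 + 2/3
 = 67/36

1.8611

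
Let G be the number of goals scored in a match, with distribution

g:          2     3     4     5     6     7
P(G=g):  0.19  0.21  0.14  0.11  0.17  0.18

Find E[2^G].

E[2^G] = Σ 2^g·P(G=g)
 = 4·0.19 + 8·0.21 + 16·0.14 + 32·0.11 + 64·0.17 + 128·0.18
 = 0.76 + 1.68 + 2.24 + 3.52 + 10.88 + 23.04
 = 42.12

42.12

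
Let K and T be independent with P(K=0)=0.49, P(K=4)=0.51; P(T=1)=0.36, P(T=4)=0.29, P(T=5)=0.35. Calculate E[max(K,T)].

E[max(K,T)] = Σ_k Σ_t max(k,t) · P(K=k)P(T=t)
 = 1·0.1764 + 4·0.1421 + 5·0.1715 + 4·0.1836 + 4·0.1479 + 5·0.1785
 = 0.1764 + 0.5684 + 0.8575 + 0.7344 + 0.5916 + 0.8925
 = 3.8208

3.8208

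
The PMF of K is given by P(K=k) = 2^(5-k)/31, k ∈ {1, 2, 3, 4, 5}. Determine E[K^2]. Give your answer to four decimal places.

4.5484

E[K^2] = Σ k^2·P(K=k)
 = 1·16/31 + 4·8/31 + 9·4/31 + 16·2/31 + 25·1/31
 = 16/31 + 32/31 + 36/31 + 32/31 + 25/31
 = 141/31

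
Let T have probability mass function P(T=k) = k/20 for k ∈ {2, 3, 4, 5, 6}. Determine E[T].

4.5

E[T] = Σ t·P(T=t)
 = 2·1/10 + 3·3/20 + 4·1/5 + 5·1/4 + 6·3/10
 = 1/5 + 9/20 + 4/5 + 5/4 + 9/5
 = 9/2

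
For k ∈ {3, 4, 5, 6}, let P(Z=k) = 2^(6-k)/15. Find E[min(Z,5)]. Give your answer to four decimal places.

E[min(Z,5)] = Σ min(z,5)·P(Z=z)
 = 3·8/15 + 4·4/15 + 5·2/15 + 5·1/15
 = 8/5 + 16/15 + 2/3 + 1/3
 = 11/3

3.6667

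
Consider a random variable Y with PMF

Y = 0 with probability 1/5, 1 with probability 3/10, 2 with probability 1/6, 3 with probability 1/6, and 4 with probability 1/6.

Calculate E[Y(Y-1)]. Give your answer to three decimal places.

E[Y(Y-1)] = Σ y(y-1)·P(Y=y)
 = 0·1/5 + 0·3/10 + 2·1/6 + 6·1/6 + 12·1/6
 = 0 + 0 + 1/3 + 1 + 2
 = 10/3

3.333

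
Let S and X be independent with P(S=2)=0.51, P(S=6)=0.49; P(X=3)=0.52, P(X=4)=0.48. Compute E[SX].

13.7808

E[SX] = Σ_s Σ_x sx · P(S=s)P(X=x)
 = 6·0.2652 + 8·0.2448 + 18·0.2548 + 24·0.2352
 = 1.5912 + 1.9584 + 4.5864 + 5.6448
 = 13.7808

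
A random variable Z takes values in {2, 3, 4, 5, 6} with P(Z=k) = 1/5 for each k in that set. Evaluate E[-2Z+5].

-3

E[-2Z+5] = Σ (-2z+5)·P(Z=z)
 = 1·1/5 + (-1)·1/5 + (-3)·1/5 + (-5)·1/5 + (-7)·1/5
 = 1/5 + (-1/5) + (-3/5) + (-1) + (-7/5)
 = -3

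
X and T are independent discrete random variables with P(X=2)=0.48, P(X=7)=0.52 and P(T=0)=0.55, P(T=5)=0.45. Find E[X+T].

E[X+T] = Σ_x Σ_t (x+t) · P(X=x)P(T=t)
 = 2·0.264 + 7·0.216 + 7·0.286 + 12·0.234
 = 0.528 + 1.512 + 2.002 + 2.808
 = 6.85

6.85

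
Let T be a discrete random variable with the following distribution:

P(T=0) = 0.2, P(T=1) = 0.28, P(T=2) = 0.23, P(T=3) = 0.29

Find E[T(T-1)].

2.2

E[T(T-1)] = Σ t(t-1)·P(T=t)
 = 0·0.2 + 0·0.28 + 2·0.23 + 6·0.29
 = 0 + 0 + 0.46 + 1.74
 = 2.2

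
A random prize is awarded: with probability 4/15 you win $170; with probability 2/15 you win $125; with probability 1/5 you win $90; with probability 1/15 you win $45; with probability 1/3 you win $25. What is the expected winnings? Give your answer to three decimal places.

91.333

E[payout] = 170·4/15 + 125·2/15 + 90·1/5 + 45·1/15 + 25·1/3
 = 136/3 + 50/3 + 18 + 3 + 25/3
 = 274/3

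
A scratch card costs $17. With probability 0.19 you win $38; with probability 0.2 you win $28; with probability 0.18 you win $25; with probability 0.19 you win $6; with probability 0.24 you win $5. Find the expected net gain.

2.66

E[payout] = 38·0.19 + 28·0.2 + 25·0.18 + 6·0.19 + 5·0.24
 = 7.22 + 5.6 + 4.5 + 1.14 + 1.2
 = 19.66
Net = 19.66 - 17 = 2.66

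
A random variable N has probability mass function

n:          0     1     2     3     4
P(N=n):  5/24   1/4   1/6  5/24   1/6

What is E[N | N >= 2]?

3

P(N >= 2) = 1/6 + 5/24 + 1/6 = 13/24.
E[N | N >= 2] = [2·1/6 + 3·5/24 + 4·1/6] / (13/24)
 = 13/8 / (13/24)
 = 3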